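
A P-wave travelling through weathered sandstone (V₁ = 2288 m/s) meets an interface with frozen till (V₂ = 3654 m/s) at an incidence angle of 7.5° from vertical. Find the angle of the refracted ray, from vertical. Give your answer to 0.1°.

12.0°

Snell's law: sin θ₂ = (V₂/V₁)·sin θ₁ = (3654/2288)·sin 7.5° = 0.2085.
θ₂ = sin⁻¹(0.2085) = 12.03° (from vertical).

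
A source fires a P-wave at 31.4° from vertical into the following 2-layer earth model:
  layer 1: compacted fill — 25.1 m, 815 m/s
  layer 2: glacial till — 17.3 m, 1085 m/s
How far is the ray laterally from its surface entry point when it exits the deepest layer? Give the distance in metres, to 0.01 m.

31.98 m

p = sin θ₁/V₁ = sin 31.4°/815 = 6.3928e-04 s/m is conserved through the stack.
Layer 1: θ = 31.40°; offset = 25.1·tan 31.40° = 15.3211 m.
Layer 2: sin θ = p·1085 = 0.6936 → θ = 43.92°; offset = 17.3·tan 43.92° = 16.6580 m.
Summing the layer offsets gives 31.9791 m.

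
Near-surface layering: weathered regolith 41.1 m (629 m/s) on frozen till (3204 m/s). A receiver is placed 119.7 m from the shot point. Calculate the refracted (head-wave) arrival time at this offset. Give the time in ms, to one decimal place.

165.5 ms

θ_c = arcsin(V₁/V₂) = arcsin(629/3204) = 11.32°, cos θ_c = 0.9805.
Intercept time tᵢ = 2h cos θ_c / V₁ = 2·41.1·0.9805/629 = 0.12814 s.
t = x/V₂ + tᵢ = 119.7/3204 + 0.12814 = 0.16550 s.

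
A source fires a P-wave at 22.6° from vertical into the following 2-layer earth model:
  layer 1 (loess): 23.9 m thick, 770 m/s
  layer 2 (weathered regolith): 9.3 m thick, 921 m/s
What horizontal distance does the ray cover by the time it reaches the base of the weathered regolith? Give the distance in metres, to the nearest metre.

Apply Snell's law at each interface; in layer i the horizontal offset is hᵢ·tan θᵢ.
Layer 1: θ = 22.60°; offset = 23.9·tan 22.60° = 9.949 m.
Layer 2: sin θ = 921·sin 22.6°/770 = 0.4597, θ = 27.36°; offset = 9.3·tan 27.36° = 4.813 m.
Summing the layer offsets gives 14.762 m.

15 m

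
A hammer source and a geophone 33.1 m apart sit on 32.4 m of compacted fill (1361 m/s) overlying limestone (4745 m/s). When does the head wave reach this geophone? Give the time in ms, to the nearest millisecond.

t = x/V₂ + 2h·√(V₂²−V₁²)/(V₁V₂).
√(V₂²−V₁²) = √(4745²−1361²) = 4545.6 m/s; delay term = 2·32.4·4545.6/(1361·4745) = 0.04561 s.
t = 33.1/4745 + 0.04561 = 0.05259 s.

53 ms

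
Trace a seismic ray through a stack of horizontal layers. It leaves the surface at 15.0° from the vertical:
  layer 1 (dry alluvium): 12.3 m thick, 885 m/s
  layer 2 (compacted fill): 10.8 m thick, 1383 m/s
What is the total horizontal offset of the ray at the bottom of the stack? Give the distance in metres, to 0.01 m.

Ray parameter p = sin 15.0° / 885 m/s = 2.9245e-04 s/m.
Layer 1: θ = 15.00°; offset = 12.3·tan 15.00° = 3.2958 m.
Layer 2: sin θ = p·1383 = 0.4045 → θ = 23.86°; offset = 10.8·tan 23.86° = 4.7763 m.
Total horizontal offset = 8.0720 m.

8.07 m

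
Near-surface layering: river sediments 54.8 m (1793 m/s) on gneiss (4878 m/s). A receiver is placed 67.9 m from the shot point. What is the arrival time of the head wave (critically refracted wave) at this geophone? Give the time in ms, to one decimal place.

70.8 ms

t = x/V₂ + 2h·√(V₂²−V₁²)/(V₁V₂).
√(V₂²−V₁²) = √(4878²−1793²) = 4536.5 m/s; delay term = 2·54.8·4536.5/(1793·4878) = 0.05685 s.
t = 67.9/4878 + 0.05685 = 0.07077 s.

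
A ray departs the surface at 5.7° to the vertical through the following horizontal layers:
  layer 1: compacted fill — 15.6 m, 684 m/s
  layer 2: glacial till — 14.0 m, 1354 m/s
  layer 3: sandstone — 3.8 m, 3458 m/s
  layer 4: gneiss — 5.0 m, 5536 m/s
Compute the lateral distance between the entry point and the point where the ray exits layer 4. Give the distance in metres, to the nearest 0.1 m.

13.3 m

Apply Snell's law at each interface; in layer i the horizontal offset is hᵢ·tan θᵢ.
Layer 1: θ = 5.70°; offset = 15.6·tan 5.70° = 1.557 m.
Layer 2: sin θ = 1354·sin 5.7°/684 = 0.1966, θ = 11.34°; offset = 14.0·tan 11.34° = 2.807 m.
Layer 3: sin θ = 3458·sin 5.7°/684 = 0.5021, θ = 30.14°; offset = 3.8·tan 30.14° = 2.206 m.
Layer 4: sin θ = 5536·sin 5.7°/684 = 0.8039, θ = 53.50°; offset = 5.0·tan 53.50° = 6.757 m.
Σ offsets = 13.328 m.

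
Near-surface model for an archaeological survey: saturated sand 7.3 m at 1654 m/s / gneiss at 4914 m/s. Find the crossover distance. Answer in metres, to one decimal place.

20.7 m

θ_c = arcsin(1654/4914) = 19.67°, so cos θ_c = 0.9417 and tᵢ = 2h cos θ_c/V₁ = 0.0083 s.
At crossover x/V₁ = x/V₂ + tᵢ ⇒ x = tᵢ/(1/V₁ − 1/V₂) = 0.00831/(6.0459e-04 − 2.0350e-04) = 20.72 m.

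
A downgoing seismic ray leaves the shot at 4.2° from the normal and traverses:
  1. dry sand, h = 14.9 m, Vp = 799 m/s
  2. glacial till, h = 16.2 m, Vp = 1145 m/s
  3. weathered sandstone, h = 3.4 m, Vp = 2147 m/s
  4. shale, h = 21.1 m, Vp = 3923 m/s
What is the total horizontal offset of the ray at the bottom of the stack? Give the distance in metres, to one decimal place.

p = sin θ₁/V₁ = sin 4.2°/799 = 9.1662e-05 s/m is conserved through the stack.
Layer 1: θ = 4.20°; offset = 14.9·tan 4.20° = 1.094 m.
Layer 2: sin θ = p·1145 = 0.1050 → θ = 6.02°; offset = 16.2·tan 6.02° = 1.710 m.
Layer 3: sin θ = p·2147 = 0.1968 → θ = 11.35°; offset = 3.4·tan 11.35° = 0.682 m.
Layer 4: sin θ = p·3923 = 0.3596 → θ = 21.08°; offset = 21.1·tan 21.08° = 8.131 m.
Σ offsets = 11.618 m.

11.6 m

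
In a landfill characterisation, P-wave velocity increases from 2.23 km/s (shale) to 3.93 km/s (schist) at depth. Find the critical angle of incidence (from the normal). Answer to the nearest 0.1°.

34.6°

At critical incidence the refracted ray runs along the interface (θ₂ = 90°), so sin θ_c = V₁/V₂.
θ_c = arcsin(2.23/3.93) = arcsin 0.5674 = 34.57°.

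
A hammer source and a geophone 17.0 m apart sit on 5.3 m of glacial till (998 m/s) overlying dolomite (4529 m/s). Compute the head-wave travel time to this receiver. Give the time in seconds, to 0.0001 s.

0.0141 s

t = x/V₂ + 2h·√(V₂²−V₁²)/(V₁V₂).
√(V₂²−V₁²) = √(4529²−998²) = 4417.7 m/s; delay term = 2·5.3·4417.7/(998·4529) = 0.01036 s.
t = 17.0/4529 + 0.01036 = 0.01411 s.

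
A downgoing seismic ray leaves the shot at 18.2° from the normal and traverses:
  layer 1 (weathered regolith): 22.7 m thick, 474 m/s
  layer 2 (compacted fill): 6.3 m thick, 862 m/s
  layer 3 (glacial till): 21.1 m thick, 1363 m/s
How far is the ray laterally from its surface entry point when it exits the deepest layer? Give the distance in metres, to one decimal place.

54.9 m

Ray parameter p = sin 18.2° / 474 m/s = 6.5893e-04 s/m.
Layer 1: θ = 18.20°; offset = 22.7·tan 18.20° = 7.463 m.
Layer 2: sin θ = p·862 = 0.5680 → θ = 34.61°; offset = 6.3·tan 34.61° = 4.348 m.
Layer 3: sin θ = p·1363 = 0.8981 → θ = 63.91°; offset = 21.1·tan 63.91° = 43.095 m.
Summing the layer offsets gives 54.907 m.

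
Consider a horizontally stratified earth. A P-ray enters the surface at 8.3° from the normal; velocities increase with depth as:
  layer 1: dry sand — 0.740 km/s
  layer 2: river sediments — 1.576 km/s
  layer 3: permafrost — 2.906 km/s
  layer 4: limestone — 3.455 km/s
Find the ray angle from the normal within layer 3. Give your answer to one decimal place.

Snell's law across each interface conserves sin θ / V, so sin θ_3 = V_3·sin θ₁/V₁.
sin θ_3 = 2.906 × sin 8.3° / 0.740 = 0.5669.
θ_3 = arcsin 0.5669 = 34.53°.

34.5°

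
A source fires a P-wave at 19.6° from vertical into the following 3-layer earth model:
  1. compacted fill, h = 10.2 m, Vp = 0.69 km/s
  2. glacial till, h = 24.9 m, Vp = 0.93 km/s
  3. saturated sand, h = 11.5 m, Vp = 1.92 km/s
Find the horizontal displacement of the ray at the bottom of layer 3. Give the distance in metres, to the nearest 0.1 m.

46.2 m

p = sin θ₁/V₁ = sin 19.6°/0.69 = 4.8616e-01 s/km is conserved through the stack.
Layer 1: θ = 19.60°; offset = 10.2·tan 19.60° = 3.632 m.
Layer 2: sin θ = p·0.93 = 0.4521 → θ = 26.88°; offset = 24.9·tan 26.88° = 12.622 m.
Layer 3: sin θ = p·1.92 = 0.9334 → θ = 68.98°; offset = 11.5·tan 68.98° = 29.921 m.
Summing the layer offsets gives 46.175 m.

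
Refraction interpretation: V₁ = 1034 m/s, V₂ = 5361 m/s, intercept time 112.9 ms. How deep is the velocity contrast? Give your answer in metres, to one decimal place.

h = tᵢ·V₁·V₂ / (2·√(V₂²−V₁²)).
√(V₂²−V₁²) = √(5361² − 1034²) = 5260.3 m/s.
h = 0.1129 s × 1034 × 5361 / (2 × 5260.3) = 59.49 m.

59.5 m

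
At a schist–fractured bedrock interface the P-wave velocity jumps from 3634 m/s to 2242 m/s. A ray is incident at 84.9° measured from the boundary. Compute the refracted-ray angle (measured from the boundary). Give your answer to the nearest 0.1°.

86.9°

Angle from the normal: 90° − 84.9° = 5.1°.
sin θ₁/V₁ = sin θ₂/V₂ ⇒ sin θ₂ = 2242·sin 5.1°/3634 = 2242·0.0889/3634 = 0.0548.
θ₂ = sin⁻¹(0.0548) = 3.14° (from vertical).
From the interface: 90° − 3.14° = 86.86°.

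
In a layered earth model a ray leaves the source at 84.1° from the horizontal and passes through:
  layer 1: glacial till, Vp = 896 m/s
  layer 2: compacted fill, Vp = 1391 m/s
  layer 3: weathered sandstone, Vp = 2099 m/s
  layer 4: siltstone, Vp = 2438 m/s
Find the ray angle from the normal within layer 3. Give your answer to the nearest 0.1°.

From the normal: θ₁ = 90° − 84.1° = 5.9°.
Ray parameter p = sin 5.9° / 896 = 1.1472e-04 s/m.
sin θ_3 = p·V_3 = 1.1472e-04 × 2099 = 0.2408.
θ_3 = 13.93° from the vertical.

13.9°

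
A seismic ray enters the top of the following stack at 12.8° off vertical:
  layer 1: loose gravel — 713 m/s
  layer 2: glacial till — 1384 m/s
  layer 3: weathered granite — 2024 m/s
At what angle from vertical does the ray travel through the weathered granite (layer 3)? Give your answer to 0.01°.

38.97°

Snell's law across each interface conserves sin θ / V, so sin θ_3 = V_3·sin θ₁/V₁.
sin θ_3 = 2024 × sin 12.8° / 713 = 0.6289.
θ_3 = 38.97° from the vertical.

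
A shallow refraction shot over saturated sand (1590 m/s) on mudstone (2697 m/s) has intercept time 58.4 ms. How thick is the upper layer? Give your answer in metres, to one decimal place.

57.5 m

h = tᵢ·V₁·V₂ / (2·√(V₂²−V₁²)).
√(V₂²−V₁²) = √(2697² − 1590²) = 2178.5 m/s.
h = 0.0584 s × 1590 × 2697 / (2 × 2178.5) = 57.48 m.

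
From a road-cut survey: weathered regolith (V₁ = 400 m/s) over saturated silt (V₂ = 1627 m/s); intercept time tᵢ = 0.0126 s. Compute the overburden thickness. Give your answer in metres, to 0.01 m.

2.60 m

θ_c = arcsin(400/1627) = 14.23°; cos θ_c = 0.9693.
tᵢ = 2h cos θ_c/V₁ ⇒ h = tᵢ·V₁/(2 cos θ_c) = 0.0126·400/(2·0.9693) = 2.60 m.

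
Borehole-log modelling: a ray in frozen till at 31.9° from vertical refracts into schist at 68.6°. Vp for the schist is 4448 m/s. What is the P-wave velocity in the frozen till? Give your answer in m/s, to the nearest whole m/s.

2525 m/s

sin 31.9° = 0.5284; sin 68.6° = 0.9311.
V₁ = V₂·(sin θ₁/sin θ₂) = 4448·(0.5284/0.9311) = 2524.55 m/s.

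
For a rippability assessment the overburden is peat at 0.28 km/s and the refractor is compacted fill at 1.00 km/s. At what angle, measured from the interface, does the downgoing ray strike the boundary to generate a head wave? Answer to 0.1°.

73.7°

At critical incidence the refracted ray runs along the interface (θ₂ = 90°), so sin θ_c = V₁/V₂.
θ_c = arcsin(0.28/1.00) = arcsin 0.2800 = 16.26°.
Measured from the interface: 90° − 16.26° = 73.74°.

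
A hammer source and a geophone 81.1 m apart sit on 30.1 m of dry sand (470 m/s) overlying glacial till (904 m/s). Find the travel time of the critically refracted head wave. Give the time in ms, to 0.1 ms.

θ_c = arcsin(V₁/V₂) = arcsin(470/904) = 31.33°, cos θ_c = 0.8542.
Intercept time tᵢ = 2h cos θ_c / V₁ = 2·30.1·0.8542/470 = 0.10941 s.
t = x/V₂ + tᵢ = 81.1/904 + 0.10941 = 0.19913 s.

199.1 ms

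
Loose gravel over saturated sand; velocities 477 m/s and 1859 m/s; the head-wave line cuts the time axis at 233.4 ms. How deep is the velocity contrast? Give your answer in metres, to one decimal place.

h = tᵢ·V₁·V₂ / (2·√(V₂²−V₁²)).
√(V₂²−V₁²) = √(1859² − 477²) = 1796.8 m/s.
h = 0.2334 s × 477 × 1859 / (2 × 1796.8) = 57.59 m.

57.6 m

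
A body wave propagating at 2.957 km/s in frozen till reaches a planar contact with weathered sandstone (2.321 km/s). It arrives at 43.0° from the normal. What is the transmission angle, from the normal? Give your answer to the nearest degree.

sin θ₁/V₁ = sin θ₂/V₂ ⇒ sin θ₂ = 2.321·sin 43.0°/2.957 = 2.321·0.6820/2.957 = 0.5353.
θ₂ = sin⁻¹(0.5353) = 32.37° (from vertical).

32°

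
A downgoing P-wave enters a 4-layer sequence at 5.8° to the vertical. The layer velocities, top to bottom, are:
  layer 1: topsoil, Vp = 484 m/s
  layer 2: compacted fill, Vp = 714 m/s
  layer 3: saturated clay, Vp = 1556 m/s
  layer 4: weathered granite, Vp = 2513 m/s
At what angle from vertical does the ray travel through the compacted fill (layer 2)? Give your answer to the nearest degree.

9°

Snell's law across each interface conserves sin θ / V, so sin θ_2 = V_2·sin θ₁/V₁.
sin θ_2 = 714 × sin 5.8° / 484 = 0.1491.
θ_2 = arcsin 0.1491 = 8.57°.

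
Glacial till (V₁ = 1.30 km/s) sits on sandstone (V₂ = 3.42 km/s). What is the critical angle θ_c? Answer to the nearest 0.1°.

22.3°

At critical incidence the refracted ray runs along the interface (θ₂ = 90°), so sin θ_c = V₁/V₂.
θ_c = arcsin(1.30/3.42) = arcsin 0.3801 = 22.34°.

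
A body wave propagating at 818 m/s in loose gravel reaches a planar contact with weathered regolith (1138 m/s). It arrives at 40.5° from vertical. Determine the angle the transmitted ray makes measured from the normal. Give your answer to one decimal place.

sin θ₁/V₁ = sin θ₂/V₂ ⇒ sin θ₂ = 1138·sin 40.5°/818 = 1138·0.6494/818 = 0.9035.
θ₂ = sin⁻¹(0.9035) = 64.62° (from vertical).

64.6°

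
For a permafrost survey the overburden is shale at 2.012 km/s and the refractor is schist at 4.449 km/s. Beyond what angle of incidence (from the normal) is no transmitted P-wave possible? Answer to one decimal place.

At critical incidence the refracted ray runs along the interface (θ₂ = 90°), so sin θ_c = V₁/V₂.
θ_c = arcsin(2.012/4.449) = arcsin 0.4522 = 26.89°.

26.9°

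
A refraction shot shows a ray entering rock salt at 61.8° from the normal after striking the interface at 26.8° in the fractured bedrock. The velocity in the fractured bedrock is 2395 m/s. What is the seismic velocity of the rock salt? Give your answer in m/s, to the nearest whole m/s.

Snell's law: sin 26.8°/V₁ = sin 61.8°/V₂.
V₂ = V₁·sin 61.8°/sin 26.8° = 2395 × 1.9546 = 4681.36 m/s.

4681 m/s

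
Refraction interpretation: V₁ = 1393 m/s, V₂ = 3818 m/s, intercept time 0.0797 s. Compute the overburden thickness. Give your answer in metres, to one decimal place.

59.6 m

θ_c = arcsin(1393/3818) = 21.40°; cos θ_c = 0.9311.
tᵢ = 2h cos θ_c/V₁ ⇒ h = tᵢ·V₁/(2 cos θ_c) = 0.0797·1393/(2·0.9311) = 59.62 m.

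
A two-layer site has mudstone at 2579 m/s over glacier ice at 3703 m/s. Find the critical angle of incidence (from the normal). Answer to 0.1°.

44.1°

Critical incidence: sin θ_c = V₁/V₂ = 2579/3703 = 0.6965.
θ_c = arcsin 0.6965 = 44.14°.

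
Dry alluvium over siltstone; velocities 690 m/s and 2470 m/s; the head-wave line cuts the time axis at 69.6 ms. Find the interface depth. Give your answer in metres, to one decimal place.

25.0 m

h = tᵢ·V₁·V₂ / (2·√(V₂²−V₁²)).
√(V₂²−V₁²) = √(2470² − 690²) = 2371.7 m/s.
h = 0.0696 s × 690 × 2470 / (2 × 2371.7) = 25.01 m.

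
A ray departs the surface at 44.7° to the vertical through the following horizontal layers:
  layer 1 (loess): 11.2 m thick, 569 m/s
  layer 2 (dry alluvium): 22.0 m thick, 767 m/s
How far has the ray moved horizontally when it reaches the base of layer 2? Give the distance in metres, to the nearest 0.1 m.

76.7 m

p = sin θ₁/V₁ = sin 44.7°/569 = 1.2362e-03 s/m is conserved through the stack.
Layer 1: θ = 44.70°; offset = 11.2·tan 44.70° = 11.083 m.
Layer 2: sin θ = p·767 = 0.9482 → θ = 71.47°; offset = 22.0·tan 71.47° = 65.639 m.
Summing the layer offsets gives 76.723 m.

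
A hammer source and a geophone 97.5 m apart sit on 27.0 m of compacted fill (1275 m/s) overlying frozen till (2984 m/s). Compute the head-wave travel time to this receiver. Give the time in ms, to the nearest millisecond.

θ_c = arcsin(V₁/V₂) = arcsin(1275/2984) = 25.29°, cos θ_c = 0.9041.
Intercept time tᵢ = 2h cos θ_c / V₁ = 2·27.0·0.9041/1275 = 0.03829 s.
t = x/V₂ + tᵢ = 97.5/2984 + 0.03829 = 0.07097 s.

71 ms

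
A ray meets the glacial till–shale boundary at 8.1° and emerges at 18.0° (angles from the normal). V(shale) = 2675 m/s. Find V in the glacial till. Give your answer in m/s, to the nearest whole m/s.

1220 m/s

Snell's law: sin 8.1°/V₁ = sin 18.0°/V₂.
V₁ = V₂·sin 8.1°/sin 18.0° = 2675 × 0.4560 = 1219.71 m/s.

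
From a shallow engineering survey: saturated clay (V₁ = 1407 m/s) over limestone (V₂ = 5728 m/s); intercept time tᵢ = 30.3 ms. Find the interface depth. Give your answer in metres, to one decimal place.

h = tᵢ·V₁·V₂ / (2·√(V₂²−V₁²)).
√(V₂²−V₁²) = √(5728² − 1407²) = 5552.5 m/s.
h = 0.0303 s × 1407 × 5728 / (2 × 5552.5) = 21.99 m.

22.0 m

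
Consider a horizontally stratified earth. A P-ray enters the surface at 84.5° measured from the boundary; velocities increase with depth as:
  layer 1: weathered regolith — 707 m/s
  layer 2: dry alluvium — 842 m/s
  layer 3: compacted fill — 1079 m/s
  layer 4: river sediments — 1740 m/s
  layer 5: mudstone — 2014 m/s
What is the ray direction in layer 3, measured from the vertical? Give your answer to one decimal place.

8.4°

From the normal: θ₁ = 90° − 84.5° = 5.5°.
Ray parameter p = sin 5.5° / 707 = 1.3557e-04 s/m.
sin θ_3 = p·V_3 = 1.3557e-04 × 1079 = 0.1463.
θ_3 = arcsin 0.1463 = 8.41°.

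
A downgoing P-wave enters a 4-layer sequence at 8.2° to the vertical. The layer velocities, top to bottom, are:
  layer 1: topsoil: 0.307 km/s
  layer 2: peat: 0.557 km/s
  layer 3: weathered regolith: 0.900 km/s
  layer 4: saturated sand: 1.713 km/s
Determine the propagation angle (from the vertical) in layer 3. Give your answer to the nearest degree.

Snell's law across each interface conserves sin θ / V, so sin θ_3 = V_3·sin θ₁/V₁.
sin θ_3 = 0.900 × sin 8.2° / 0.307 = 0.4181.
θ_3 = 24.72° from the vertical.

25°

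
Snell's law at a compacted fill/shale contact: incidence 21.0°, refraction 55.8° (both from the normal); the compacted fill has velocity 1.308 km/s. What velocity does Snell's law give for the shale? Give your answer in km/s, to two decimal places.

Snell's law: sin 21.0°/V₁ = sin 55.8°/V₂.
V₂ = V₁·sin 55.8°/sin 21.0° = 1.308 × 2.3079 = 3.02 km/s.

3.02 km/s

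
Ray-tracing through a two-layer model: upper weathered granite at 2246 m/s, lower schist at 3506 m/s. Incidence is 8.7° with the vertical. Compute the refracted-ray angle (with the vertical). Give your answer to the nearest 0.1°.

13.7°

Snell's law: sin θ₂ = (V₂/V₁)·sin θ₁ = (3506/2246)·sin 8.7° = 0.2361.
θ₂ = arcsin 0.2361 = 13.66° from the normal.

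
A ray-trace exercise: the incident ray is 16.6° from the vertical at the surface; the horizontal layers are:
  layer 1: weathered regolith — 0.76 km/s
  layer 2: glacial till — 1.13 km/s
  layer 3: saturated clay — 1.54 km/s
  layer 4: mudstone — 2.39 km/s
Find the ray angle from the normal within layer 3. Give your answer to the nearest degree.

Snell's law across each interface conserves sin θ / V, so sin θ_3 = V_3·sin θ₁/V₁.
sin θ_3 = 1.54 × sin 16.6° / 0.76 = 0.5789.
θ_3 = 35.37° from the vertical.

35°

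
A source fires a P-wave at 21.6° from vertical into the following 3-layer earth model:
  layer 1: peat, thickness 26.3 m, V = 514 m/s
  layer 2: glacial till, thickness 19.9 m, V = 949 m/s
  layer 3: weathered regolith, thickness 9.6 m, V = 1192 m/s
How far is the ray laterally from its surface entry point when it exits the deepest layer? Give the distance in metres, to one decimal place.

44.6 m

Apply Snell's law at each interface; in layer i the horizontal offset is hᵢ·tan θᵢ.
Layer 1: θ = 21.60°; offset = 26.3·tan 21.60° = 10.413 m.
Layer 2: sin θ = 949·sin 21.6°/514 = 0.6797, θ = 42.82°; offset = 19.9·tan 42.82° = 18.439 m.
Layer 3: sin θ = 1192·sin 21.6°/514 = 0.8537, θ = 58.62°; offset = 9.6·tan 58.62° = 15.738 m.
Σ offsets = 44.590 m.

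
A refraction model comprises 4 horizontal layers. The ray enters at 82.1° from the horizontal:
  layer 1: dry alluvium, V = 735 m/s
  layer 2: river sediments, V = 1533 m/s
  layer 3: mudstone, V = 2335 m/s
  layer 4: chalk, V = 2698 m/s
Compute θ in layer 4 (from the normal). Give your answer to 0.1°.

From the normal: θ₁ = 90° − 82.1° = 7.9°.
Snell's law across each interface conserves sin θ / V, so sin θ_4 = V_4·sin θ₁/V₁.
sin θ_4 = 2698 × sin 7.9° / 735 = 0.5045.
θ_4 = arcsin 0.5045 = 30.30°.

30.3°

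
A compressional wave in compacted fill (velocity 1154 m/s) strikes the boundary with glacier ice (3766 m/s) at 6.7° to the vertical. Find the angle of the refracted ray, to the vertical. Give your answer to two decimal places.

sin θ₁/V₁ = sin θ₂/V₂ ⇒ sin θ₂ = 3766·sin 6.7°/1154 = 3766·0.1167/1154 = 0.3807.
θ₂ = arcsin 0.3807 = 22.38° from the normal.

22.38°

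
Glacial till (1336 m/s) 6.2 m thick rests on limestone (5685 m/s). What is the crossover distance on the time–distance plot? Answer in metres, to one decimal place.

15.8 m

θ_c = arcsin(1336/5685) = 13.59°, so cos θ_c = 0.9720 and tᵢ = 2h cos θ_c/V₁ = 0.0090 s.
At crossover x/V₁ = x/V₂ + tᵢ ⇒ x = tᵢ/(1/V₁ − 1/V₂) = 0.00902/(7.4850e-04 − 1.7590e-04) = 15.76 m.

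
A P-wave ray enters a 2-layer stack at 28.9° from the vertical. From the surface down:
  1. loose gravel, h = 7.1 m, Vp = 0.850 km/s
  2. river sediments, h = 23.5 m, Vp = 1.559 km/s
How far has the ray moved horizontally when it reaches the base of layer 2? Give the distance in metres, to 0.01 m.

Ray parameter p = sin 28.9° / 0.850 km/s = 5.6857e-01 s/km.
Layer 1: θ = 28.90°; offset = 7.1·tan 28.90° = 3.9194 m.
Layer 2: sin θ = p·1.559 = 0.8864 → θ = 62.42°; offset = 23.5·tan 62.42° = 44.9971 m.
Total horizontal offset = 48.9165 m.

48.92 m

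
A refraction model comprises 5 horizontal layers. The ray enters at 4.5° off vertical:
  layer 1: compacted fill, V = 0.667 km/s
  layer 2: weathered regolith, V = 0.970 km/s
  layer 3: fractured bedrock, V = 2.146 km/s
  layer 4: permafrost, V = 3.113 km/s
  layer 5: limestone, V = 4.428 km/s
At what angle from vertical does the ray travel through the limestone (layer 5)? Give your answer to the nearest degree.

31°

Snell's law across each interface conserves sin θ / V, so sin θ_5 = V_5·sin θ₁/V₁.
sin θ_5 = 4.428 × sin 4.5° / 0.667 = 0.5209.
θ_5 = 31.39° from the vertical.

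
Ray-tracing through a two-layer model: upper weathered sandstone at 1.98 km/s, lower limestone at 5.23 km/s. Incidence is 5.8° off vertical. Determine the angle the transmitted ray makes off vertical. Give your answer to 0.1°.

sin θ₁/V₁ = sin θ₂/V₂ ⇒ sin θ₂ = 5.23·sin 5.8°/1.98 = 5.23·0.1011/1.98 = 0.2669.
θ₂ = arcsin 0.2669 = 15.48° from the normal.

15.5°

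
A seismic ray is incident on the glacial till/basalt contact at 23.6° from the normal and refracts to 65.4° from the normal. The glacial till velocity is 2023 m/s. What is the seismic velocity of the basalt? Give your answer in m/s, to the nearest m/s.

4594 m/s

sin 23.6° = 0.4003; sin 65.4° = 0.9092.
V₂ = V₁·(sin θ₂/sin θ₁) = 2023·(0.9092/0.4003) = 4594.45 m/s.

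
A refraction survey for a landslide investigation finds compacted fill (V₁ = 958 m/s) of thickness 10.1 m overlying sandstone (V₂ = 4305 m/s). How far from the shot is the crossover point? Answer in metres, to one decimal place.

x_cross = 2h·√((V₂+V₁)/(V₂−V₁)).
(V₂+V₁)/(V₂−V₁) = (4305+958)/(4305−958) = 1.5725; √ = 1.2540.
x_cross = 2·10.1·1.2540 = 25.33 m.

25.3 m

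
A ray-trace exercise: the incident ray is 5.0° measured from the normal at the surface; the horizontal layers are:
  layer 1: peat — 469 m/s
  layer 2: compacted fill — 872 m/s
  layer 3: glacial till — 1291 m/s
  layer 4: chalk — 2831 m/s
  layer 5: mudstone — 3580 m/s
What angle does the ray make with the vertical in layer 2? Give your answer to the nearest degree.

Snell's law across each interface conserves sin θ / V, so sin θ_2 = V_2·sin θ₁/V₁.
sin θ_2 = 872 × sin 5.0° / 469 = 0.1620.
θ_2 = arcsin 0.1620 = 9.33°.

9°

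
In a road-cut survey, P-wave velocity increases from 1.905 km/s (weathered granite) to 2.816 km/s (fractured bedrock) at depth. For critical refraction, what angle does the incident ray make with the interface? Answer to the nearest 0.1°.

47.4°

At critical incidence the refracted ray runs along the interface (θ₂ = 90°), so sin θ_c = V₁/V₂.
θ_c = arcsin(1.905/2.816) = arcsin 0.6765 = 42.57°.
Measured from the interface: 90° − 42.57° = 47.43°.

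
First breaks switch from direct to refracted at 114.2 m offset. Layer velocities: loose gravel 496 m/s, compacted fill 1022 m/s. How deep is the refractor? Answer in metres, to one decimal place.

33.6 m

x_cross = 2h·√((V₂+V₁)/(V₂−V₁)) → h = x_cross / (2·√((V₂+V₁)/(V₂−V₁))).
√((V₂+V₁)/(V₂−V₁)) = √((1022+496)/(1022−496)) = 1.6988.
h = 114.2 / (2·1.6988) = 33.61 m.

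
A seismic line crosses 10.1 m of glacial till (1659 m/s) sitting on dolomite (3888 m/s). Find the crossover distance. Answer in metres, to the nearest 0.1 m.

31.9 m

x_cross = 2h·√((V₂+V₁)/(V₂−V₁)).
(V₂+V₁)/(V₂−V₁) = (3888+1659)/(3888−1659) = 2.4886; √ = 1.5775.
x_cross = 2·10.1·1.5775 = 31.87 m.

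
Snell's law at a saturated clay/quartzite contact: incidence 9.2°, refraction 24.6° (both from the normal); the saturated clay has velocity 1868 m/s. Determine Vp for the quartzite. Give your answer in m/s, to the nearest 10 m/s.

sin 9.2° = 0.1599; sin 24.6° = 0.4163.
V₂ = V₁·(sin θ₂/sin θ₁) = 1868·(0.4163/0.1599) = 4863.69 m/s.

4860 m/s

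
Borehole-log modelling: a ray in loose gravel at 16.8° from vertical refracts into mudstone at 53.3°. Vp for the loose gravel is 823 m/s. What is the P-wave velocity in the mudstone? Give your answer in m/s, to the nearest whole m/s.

2283 m/s

Snell's law: sin 16.8°/V₁ = sin 53.3°/V₂.
V₂ = V₁·sin 53.3°/sin 16.8° = 823 × 2.7740 = 2283.01 m/s.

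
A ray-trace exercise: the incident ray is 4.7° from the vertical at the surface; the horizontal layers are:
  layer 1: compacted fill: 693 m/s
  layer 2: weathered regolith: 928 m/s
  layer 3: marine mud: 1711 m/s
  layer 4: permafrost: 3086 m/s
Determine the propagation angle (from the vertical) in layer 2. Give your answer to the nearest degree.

6°

Ray parameter p = sin 4.7° / 693 = 1.1824e-04 s/m.
sin θ_2 = p·V_2 = 1.1824e-04 × 928 = 0.1097.
θ_2 = arcsin 0.1097 = 6.30°.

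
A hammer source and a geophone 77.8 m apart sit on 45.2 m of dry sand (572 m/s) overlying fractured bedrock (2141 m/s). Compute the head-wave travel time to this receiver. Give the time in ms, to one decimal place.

t = x/V₂ + 2h·√(V₂²−V₁²)/(V₁V₂).
√(V₂²−V₁²) = √(2141²−572²) = 2063.2 m/s; delay term = 2·45.2·2063.2/(572·2141) = 0.15230 s.
t = 77.8/2141 + 0.15230 = 0.18864 s.

188.6 ms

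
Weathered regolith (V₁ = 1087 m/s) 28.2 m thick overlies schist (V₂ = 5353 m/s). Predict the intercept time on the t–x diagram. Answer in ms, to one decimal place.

50.8 ms

θ_c = arcsin(V₁/V₂) = arcsin(1087/5353) = 11.72°; cos θ_c = 0.9792.
tᵢ = 2h·cos θ_c / V₁ = 2·28.2·0.9792 / 1087 = 0.05080 s.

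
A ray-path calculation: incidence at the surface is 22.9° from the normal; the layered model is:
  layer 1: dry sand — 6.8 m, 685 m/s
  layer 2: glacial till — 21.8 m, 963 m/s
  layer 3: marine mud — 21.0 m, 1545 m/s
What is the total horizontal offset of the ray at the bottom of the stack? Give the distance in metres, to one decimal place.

55.6 m

Apply Snell's law at each interface; in layer i the horizontal offset is hᵢ·tan θᵢ.
Layer 1: θ = 22.90°; offset = 6.8·tan 22.90° = 2.872 m.
Layer 2: sin θ = 963·sin 22.9°/685 = 0.5470, θ = 33.16°; offset = 21.8·tan 33.16° = 14.246 m.
Layer 3: sin θ = 1545·sin 22.9°/685 = 0.8777, θ = 61.36°; offset = 21.0·tan 61.36° = 38.455 m.
Summing the layer offsets gives 55.574 m.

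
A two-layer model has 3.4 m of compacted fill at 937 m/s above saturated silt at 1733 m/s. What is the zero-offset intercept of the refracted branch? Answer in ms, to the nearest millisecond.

θ_c = arcsin(V₁/V₂) = arcsin(937/1733) = 32.73°; cos θ_c = 0.8412.
tᵢ = 2h·cos θ_c / V₁ = 2·3.4·0.8412 / 937 = 0.00610 s.

6 ms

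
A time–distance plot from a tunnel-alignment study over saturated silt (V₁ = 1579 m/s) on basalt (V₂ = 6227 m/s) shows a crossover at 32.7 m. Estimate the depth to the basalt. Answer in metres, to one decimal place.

12.6 m

x_cross = 2h·√((V₂+V₁)/(V₂−V₁)) → h = x_cross / (2·√((V₂+V₁)/(V₂−V₁))).
√((V₂+V₁)/(V₂−V₁)) = √((6227+1579)/(6227−1579)) = 1.2959.
h = 32.7 / (2·1.2959) = 12.62 m.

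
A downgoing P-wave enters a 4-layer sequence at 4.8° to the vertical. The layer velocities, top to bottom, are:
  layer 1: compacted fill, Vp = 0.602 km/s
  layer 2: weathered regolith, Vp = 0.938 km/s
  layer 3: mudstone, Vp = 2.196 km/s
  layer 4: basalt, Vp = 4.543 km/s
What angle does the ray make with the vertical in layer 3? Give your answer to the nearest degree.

18°

Ray parameter p = sin 4.8° / 0.602 = 1.3900e-01 s/km.
sin θ_3 = p·V_3 = 1.3900e-01 × 2.196 = 0.3052.
θ_3 = 17.77° from the vertical.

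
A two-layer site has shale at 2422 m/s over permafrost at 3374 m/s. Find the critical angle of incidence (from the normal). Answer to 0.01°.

Critical incidence: sin θ_c = V₁/V₂ = 2422/3374 = 0.7178.
θ_c = arcsin 0.7178 = 45.88°.

45.88°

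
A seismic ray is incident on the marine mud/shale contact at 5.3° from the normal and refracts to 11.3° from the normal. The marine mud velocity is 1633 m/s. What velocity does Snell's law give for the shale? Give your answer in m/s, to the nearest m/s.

sin 5.3° = 0.0924; sin 11.3° = 0.1959.
V₂ = V₁·(sin θ₂/sin θ₁) = 1633·(0.1959/0.0924) = 3464.09 m/s.

3464 m/s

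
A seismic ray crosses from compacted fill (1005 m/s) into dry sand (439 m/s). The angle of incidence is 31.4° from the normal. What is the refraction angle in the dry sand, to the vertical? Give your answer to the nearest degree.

13°

sin θ₁/V₁ = sin θ₂/V₂ ⇒ sin θ₂ = 439·sin 31.4°/1005 = 439·0.5210/1005 = 0.2276.
θ₂ = sin⁻¹(0.2276) = 13.15° (from vertical).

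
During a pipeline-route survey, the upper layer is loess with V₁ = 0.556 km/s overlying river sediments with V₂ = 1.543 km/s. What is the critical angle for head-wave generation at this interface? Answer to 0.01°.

21.12°

Critical incidence: sin θ_c = V₁/V₂ = 0.556/1.543 = 0.3603.
θ_c = arcsin 0.3603 = 21.12°.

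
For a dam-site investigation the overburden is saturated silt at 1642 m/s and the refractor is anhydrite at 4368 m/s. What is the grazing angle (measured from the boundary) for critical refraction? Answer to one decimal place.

67.9°

At critical incidence the refracted ray runs along the interface (θ₂ = 90°), so sin θ_c = V₁/V₂.
θ_c = arcsin(1642/4368) = arcsin 0.3759 = 22.08°.
Measured from the interface: 90° − 22.08° = 67.92°.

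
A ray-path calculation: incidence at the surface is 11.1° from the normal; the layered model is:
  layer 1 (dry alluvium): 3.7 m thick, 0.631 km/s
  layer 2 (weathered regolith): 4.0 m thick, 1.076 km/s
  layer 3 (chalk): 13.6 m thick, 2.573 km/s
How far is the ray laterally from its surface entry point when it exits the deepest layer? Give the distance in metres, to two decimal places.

Apply Snell's law at each interface; in layer i the horizontal offset is hᵢ·tan θᵢ.
Layer 1: θ = 11.10°; offset = 3.7·tan 11.10° = 0.7259 m.
Layer 2: sin θ = 1.076·sin 11.1°/0.631 = 0.3283, θ = 19.17°; offset = 4.0·tan 19.17° = 1.3902 m.
Layer 3: sin θ = 2.573·sin 11.1°/0.631 = 0.7850, θ = 51.72°; offset = 13.6·tan 51.72° = 17.2355 m.
Total horizontal offset = 19.3517 m.

19.35 m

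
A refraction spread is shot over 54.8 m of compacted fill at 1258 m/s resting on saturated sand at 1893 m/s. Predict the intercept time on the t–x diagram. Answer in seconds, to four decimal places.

0.0651 s

tᵢ = 2h·√(V₂²−V₁²)/(V₁V₂).
√(V₂²−V₁²) = √(1893²−1258²) = 1414.5 m/s.
tᵢ = 2·54.8·1414.5/(1258·1893) = 0.06510 s.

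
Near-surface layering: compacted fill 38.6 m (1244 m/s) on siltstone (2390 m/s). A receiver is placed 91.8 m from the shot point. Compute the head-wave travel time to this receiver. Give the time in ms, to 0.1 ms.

θ_c = arcsin(V₁/V₂) = arcsin(1244/2390) = 31.37°, cos θ_c = 0.8539.
Intercept time tᵢ = 2h cos θ_c / V₁ = 2·38.6·0.8539/1244 = 0.05299 s.
t = x/V₂ + tᵢ = 91.8/2390 + 0.05299 = 0.09140 s.

91.4 ms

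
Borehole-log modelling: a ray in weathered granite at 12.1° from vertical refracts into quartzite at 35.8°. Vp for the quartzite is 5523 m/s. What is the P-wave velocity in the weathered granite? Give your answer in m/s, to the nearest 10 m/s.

Snell's law: sin 12.1°/V₁ = sin 35.8°/V₂.
V₁ = V₂·sin 12.1°/sin 35.8° = 5523 × 0.3583 = 1979.16 m/s.

1980 m/s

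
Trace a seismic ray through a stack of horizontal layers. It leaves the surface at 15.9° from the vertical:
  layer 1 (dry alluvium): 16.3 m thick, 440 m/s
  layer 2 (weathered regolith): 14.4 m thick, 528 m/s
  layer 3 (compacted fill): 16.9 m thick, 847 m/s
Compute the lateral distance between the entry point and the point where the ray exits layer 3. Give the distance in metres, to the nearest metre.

Ray parameter p = sin 15.9° / 440 m/s = 6.2263e-04 s/m.
Layer 1: θ = 15.90°; offset = 16.3·tan 15.90° = 4.643 m.
Layer 2: sin θ = p·528 = 0.3288 → θ = 19.19°; offset = 14.4·tan 19.19° = 5.013 m.
Layer 3: sin θ = p·847 = 0.5274 → θ = 31.83°; offset = 16.9·tan 31.83° = 10.490 m.
Summing the layer offsets gives 20.146 m.

20 m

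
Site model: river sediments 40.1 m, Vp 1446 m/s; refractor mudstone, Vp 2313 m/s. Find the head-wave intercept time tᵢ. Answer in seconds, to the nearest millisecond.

tᵢ = 2h·√(V₂²−V₁²)/(V₁V₂).
√(V₂²−V₁²) = √(2313²−1446²) = 1805.3 m/s.
tᵢ = 2·40.1·1805.3/(1446·2313) = 0.04329 s.

0.043 s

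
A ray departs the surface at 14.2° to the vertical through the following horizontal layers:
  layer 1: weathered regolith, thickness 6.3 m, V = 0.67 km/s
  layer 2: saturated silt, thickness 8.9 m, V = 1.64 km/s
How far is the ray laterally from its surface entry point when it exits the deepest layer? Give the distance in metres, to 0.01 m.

8.28 m

Ray parameter p = sin 14.2° / 0.67 km/s = 3.6613e-01 s/km.
Layer 1: θ = 14.20°; offset = 6.3·tan 14.20° = 1.5941 m.
Layer 2: sin θ = p·1.64 = 0.6005 → θ = 36.90°; offset = 8.9·tan 36.90° = 6.6829 m.
Summing the layer offsets gives 8.2770 m.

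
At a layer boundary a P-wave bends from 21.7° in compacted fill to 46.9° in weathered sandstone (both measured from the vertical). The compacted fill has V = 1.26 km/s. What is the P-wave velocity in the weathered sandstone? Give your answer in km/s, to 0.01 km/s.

2.49 km/s

Snell's law: sin 21.7°/V₁ = sin 46.9°/V₂.
V₂ = V₁·sin 46.9°/sin 21.7° = 1.26 × 1.9748 = 2.49 km/s.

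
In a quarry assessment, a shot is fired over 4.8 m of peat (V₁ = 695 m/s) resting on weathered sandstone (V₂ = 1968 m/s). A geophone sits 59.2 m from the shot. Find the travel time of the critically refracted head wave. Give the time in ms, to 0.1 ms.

43.0 ms

t = x/V₂ + 2h·√(V₂²−V₁²)/(V₁V₂).
√(V₂²−V₁²) = √(1968²−695²) = 1841.2 m/s; delay term = 2·4.8·1841.2/(695·1968) = 0.01292 s.
t = 59.2/1968 + 0.01292 = 0.04300 s.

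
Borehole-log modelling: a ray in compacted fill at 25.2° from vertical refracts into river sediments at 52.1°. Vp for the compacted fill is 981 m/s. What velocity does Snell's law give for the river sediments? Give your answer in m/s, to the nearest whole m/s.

sin 25.2° = 0.4258; sin 52.1° = 0.7891.
V₂ = V₁·(sin θ₂/sin θ₁) = 981·(0.7891/0.4258) = 1818.06 m/s.

1818 m/s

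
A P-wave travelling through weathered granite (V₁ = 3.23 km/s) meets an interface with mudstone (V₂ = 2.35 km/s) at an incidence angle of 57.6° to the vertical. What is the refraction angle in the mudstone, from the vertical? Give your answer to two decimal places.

37.90°

sin θ₁/V₁ = sin θ₂/V₂ ⇒ sin θ₂ = 2.35·sin 57.6°/3.23 = 2.35·0.8443/3.23 = 0.6143.
θ₂ = arcsin 0.6143 = 37.90° from the normal.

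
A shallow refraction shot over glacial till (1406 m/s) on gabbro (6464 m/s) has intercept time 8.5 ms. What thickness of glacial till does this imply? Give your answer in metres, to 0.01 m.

h = tᵢ·V₁·V₂ / (2·√(V₂²−V₁²)).
√(V₂²−V₁²) = √(6464² − 1406²) = 6309.2 m/s.
h = 0.0085 s × 1406 × 6464 / (2 × 6309.2) = 6.12 m.

6.12 m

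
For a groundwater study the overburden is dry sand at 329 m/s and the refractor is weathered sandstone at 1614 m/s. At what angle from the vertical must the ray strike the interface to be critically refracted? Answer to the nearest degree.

Critical incidence: sin θ_c = V₁/V₂ = 329/1614 = 0.2038.
θ_c = arcsin 0.2038 = 11.76°.

12°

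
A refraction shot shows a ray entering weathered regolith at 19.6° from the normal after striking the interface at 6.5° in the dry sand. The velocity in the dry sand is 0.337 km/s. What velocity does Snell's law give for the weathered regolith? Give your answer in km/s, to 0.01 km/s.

1.00 km/s

sin 6.5° = 0.1132; sin 19.6° = 0.3355.
V₂ = V₁·(sin θ₂/sin θ₁) = 0.337·(0.3355/0.1132) = 1.00 km/s.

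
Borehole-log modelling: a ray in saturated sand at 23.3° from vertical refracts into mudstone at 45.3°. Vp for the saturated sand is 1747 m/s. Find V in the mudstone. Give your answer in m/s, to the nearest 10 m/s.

3140 m/s

Snell's law: sin 23.3°/V₁ = sin 45.3°/V₂.
V₂ = V₁·sin 45.3°/sin 23.3° = 1747 × 1.7970 = 3139.38 m/s.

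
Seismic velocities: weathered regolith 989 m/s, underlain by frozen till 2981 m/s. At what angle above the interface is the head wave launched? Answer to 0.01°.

Critical incidence: sin θ_c = V₁/V₂ = 989/2981 = 0.3318.
θ_c = arcsin 0.3318 = 19.38°.
Measured from the interface: 90° − 19.38° = 70.62°.

70.62°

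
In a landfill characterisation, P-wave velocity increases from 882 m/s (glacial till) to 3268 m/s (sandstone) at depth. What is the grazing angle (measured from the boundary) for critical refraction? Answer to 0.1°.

Critical incidence: sin θ_c = V₁/V₂ = 882/3268 = 0.2699.
θ_c = arcsin 0.2699 = 15.66°.
Measured from the interface: 90° − 15.66° = 74.34°.

74.3°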